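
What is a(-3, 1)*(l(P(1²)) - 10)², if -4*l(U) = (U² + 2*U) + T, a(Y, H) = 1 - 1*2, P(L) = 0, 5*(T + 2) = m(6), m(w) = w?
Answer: -2401/25 ≈ -96.040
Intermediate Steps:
T = -⅘ (T = -2 + (⅕)*6 = -2 + 6/5 = -⅘ ≈ -0.80000)
a(Y, H) = -1 (a(Y, H) = 1 - 2 = -1)
l(U) = ⅕ - U/2 - U²/4 (l(U) = -((U² + 2*U) - ⅘)/4 = -(-⅘ + U² + 2*U)/4 = ⅕ - U/2 - U²/4)
a(-3, 1)*(l(P(1²)) - 10)² = -((⅕ - ½*0 - ¼*0²) - 10)² = -((⅕ + 0 - ¼*0) - 10)² = -((⅕ + 0 + 0) - 10)² = -(⅕ - 10)² = -(-49/5)² = -1*2401/25 = -2401/25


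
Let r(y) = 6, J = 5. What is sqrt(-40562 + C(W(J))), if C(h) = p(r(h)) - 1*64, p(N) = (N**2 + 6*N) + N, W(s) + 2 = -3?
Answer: 2*I*sqrt(10137) ≈ 201.37*I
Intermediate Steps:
W(s) = -5 (W(s) = -2 - 3 = -5)
p(N) = N**2 + 7*N
C(h) = 14 (C(h) = 6*(7 + 6) - 1*64 = 6*13 - 64 = 78 - 64 = 14)
sqrt(-40562 + C(W(J))) = sqrt(-40562 + 14) = sqrt(-40548) = 2*I*sqrt(10137)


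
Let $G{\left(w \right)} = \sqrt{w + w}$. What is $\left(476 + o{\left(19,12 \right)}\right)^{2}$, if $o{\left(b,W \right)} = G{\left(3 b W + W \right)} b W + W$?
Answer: $72599872 + 890112 \sqrt{87} \approx 8.0902 \cdot 10^{7}$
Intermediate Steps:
$G{\left(w \right)} = \sqrt{2} \sqrt{w}$ ($G{\left(w \right)} = \sqrt{2 w} = \sqrt{2} \sqrt{w}$)
$o{\left(b,W \right)} = W + W b \sqrt{2} \sqrt{W + 3 W b}$ ($o{\left(b,W \right)} = \sqrt{2} \sqrt{3 b W + W} b W + W = \sqrt{2} \sqrt{3 W b + W} b W + W = \sqrt{2} \sqrt{W + 3 W b} b W + W = b \sqrt{2} \sqrt{W + 3 W b} W + W = W b \sqrt{2} \sqrt{W + 3 W b} + W = W + W b \sqrt{2} \sqrt{W + 3 W b}$)
$\left(476 + o{\left(19,12 \right)}\right)^{2} = \left(476 + 12 \left(1 + 19 \sqrt{2} \sqrt{12 \left(1 + 3 \cdot 19\right)}\right)\right)^{2} = \left(476 + 12 \left(1 + 19 \sqrt{2} \sqrt{12 \left(1 + 57\right)}\right)\right)^{2} = \left(476 + 12 \left(1 + 19 \sqrt{2} \sqrt{12 \cdot 58}\right)\right)^{2} = \left(476 + 12 \left(1 + 19 \sqrt{2} \sqrt{696}\right)\right)^{2} = \left(476 + 12 \left(1 + 19 \sqrt{2} \cdot 2 \sqrt{174}\right)\right)^{2} = \left(476 + 12 \left(1 + 76 \sqrt{87}\right)\right)^{2} = \left(476 + \left(12 + 912 \sqrt{87}\right)\right)^{2} = \left(488 + 912 \sqrt{87}\right)^{2}$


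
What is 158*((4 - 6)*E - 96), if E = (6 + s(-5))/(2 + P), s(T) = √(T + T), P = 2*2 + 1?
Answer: -108072/7 - 316*I*√10/7 ≈ -15439.0 - 142.75*I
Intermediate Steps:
P = 5 (P = 4 + 1 = 5)
s(T) = √2*√T (s(T) = √(2*T) = √2*√T)
E = 6/7 + I*√10/7 (E = (6 + √2*√(-5))/(2 + 5) = (6 + √2*(I*√5))/7 = (6 + I*√10)*(⅐) = 6/7 + I*√10/7 ≈ 0.85714 + 0.45175*I)
158*((4 - 6)*E - 96) = 158*((4 - 6)*(6/7 + I*√10/7) - 96) = 158*(-2*(6/7 + I*√10/7) - 96) = 158*((-12/7 - 2*I*√10/7) - 96) = 158*(-684/7 - 2*I*√10/7) = -108072/7 - 316*I*√10/7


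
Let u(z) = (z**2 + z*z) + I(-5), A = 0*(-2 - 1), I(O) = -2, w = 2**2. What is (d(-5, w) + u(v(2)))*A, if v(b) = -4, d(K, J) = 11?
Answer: 0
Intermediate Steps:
w = 4
A = 0 (A = 0*(-3) = 0)
u(z) = -2 + 2*z**2 (u(z) = (z**2 + z*z) - 2 = (z**2 + z**2) - 2 = 2*z**2 - 2 = -2 + 2*z**2)
(d(-5, w) + u(v(2)))*A = (11 + (-2 + 2*(-4)**2))*0 = (11 + (-2 + 2*16))*0 = (11 + (-2 + 32))*0 = (11 + 30)*0 = 41*0 = 0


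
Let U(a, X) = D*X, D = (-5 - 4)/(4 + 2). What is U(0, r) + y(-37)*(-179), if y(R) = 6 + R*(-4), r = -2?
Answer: -27563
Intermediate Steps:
D = -3/2 (D = -9/6 = -9*⅙ = -3/2 ≈ -1.5000)
U(a, X) = -3*X/2
y(R) = 6 - 4*R
U(0, r) + y(-37)*(-179) = -3/2*(-2) + (6 - 4*(-37))*(-179) = 3 + (6 + 148)*(-179) = 3 + 154*(-179) = 3 - 27566 = -27563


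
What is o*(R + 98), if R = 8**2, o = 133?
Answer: 21546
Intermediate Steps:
R = 64
o*(R + 98) = 133*(64 + 98) = 133*162 = 21546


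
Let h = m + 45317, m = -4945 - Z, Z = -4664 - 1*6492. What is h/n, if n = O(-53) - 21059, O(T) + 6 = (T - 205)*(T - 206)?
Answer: 51528/45757 ≈ 1.1261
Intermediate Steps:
Z = -11156 (Z = -4664 - 6492 = -11156)
m = 6211 (m = -4945 - 1*(-11156) = -4945 + 11156 = 6211)
h = 51528 (h = 6211 + 45317 = 51528)
O(T) = -6 + (-206 + T)*(-205 + T) (O(T) = -6 + (T - 205)*(T - 206) = -6 + (-205 + T)*(-206 + T) = -6 + (-206 + T)*(-205 + T))
n = 45757 (n = (42224 + (-53)² - 411*(-53)) - 21059 = (42224 + 2809 + 21783) - 21059 = 66816 - 21059 = 45757)
h/n = 51528/45757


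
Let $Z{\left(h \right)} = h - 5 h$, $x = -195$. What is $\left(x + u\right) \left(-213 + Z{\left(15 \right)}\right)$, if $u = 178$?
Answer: $4641$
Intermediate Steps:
$Z{\left(h \right)} = - 4 h$
$\left(x + u\right) \left(-213 + Z{\left(15 \right)}\right) = \left(-195 + 178\right) \left(-213 - 60\right) = - 17 \left(-213 - 60\right) = \left(-17\right) \left(-273\right) = 4641$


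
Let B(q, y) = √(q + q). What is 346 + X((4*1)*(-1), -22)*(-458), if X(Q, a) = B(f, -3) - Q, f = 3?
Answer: -1486 - 458*√6 ≈ -2607.9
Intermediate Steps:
B(q, y) = √2*√q (B(q, y) = √(2*q) = √2*√q)
X(Q, a) = √6 - Q (X(Q, a) = √2*√3 - Q = √6 - Q)
346 + X((4*1)*(-1), -22)*(-458) = 346 + (√6 - 4*1*(-1))*(-458) = 346 + (√6 - 4*(-1))*(-458) = 346 + (√6 - 1*(-4))*(-458) = 346 + (√6 + 4)*(-458) = 346 + (4 + √6)*(-458) = 346 + (-1832 - 458*√6) = -1486 - 458*√6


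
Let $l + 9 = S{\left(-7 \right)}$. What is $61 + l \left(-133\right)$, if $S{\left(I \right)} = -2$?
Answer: $1524$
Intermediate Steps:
$l = -11$ ($l = -9 - 2 = -11$)
$61 + l \left(-133\right) = 61 - -1463 = 61 + 1463 = 1524$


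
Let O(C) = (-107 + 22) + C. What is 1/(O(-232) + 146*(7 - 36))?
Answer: -1/4551 ≈ -0.00021973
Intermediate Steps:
O(C) = -85 + C
1/(O(-232) + 146*(7 - 36)) = 1/((-85 - 232) + 146*(7 - 36)) = 1/(-317 + 146*(-29)) = 1/(-317 - 4234) = 1/(-4551) = -1/4551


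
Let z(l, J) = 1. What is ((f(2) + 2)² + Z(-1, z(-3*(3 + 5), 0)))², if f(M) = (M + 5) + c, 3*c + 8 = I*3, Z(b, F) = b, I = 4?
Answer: 906304/81 ≈ 11189.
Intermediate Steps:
c = 4/3 (c = -8/3 + (4*3)/3 = -8/3 + (⅓)*12 = -8/3 + 4 = 4/3 ≈ 1.3333)
f(M) = 19/3 + M (f(M) = (M + 5) + 4/3 = (5 + M) + 4/3 = 19/3 + M)
((f(2) + 2)² + Z(-1, z(-3*(3 + 5), 0)))² = (((19/3 + 2) + 2)² - 1)² = ((25/3 + 2)² - 1)² = ((31/3)² - 1)² = (961/9 - 1)² = (952/9)² = 906304/81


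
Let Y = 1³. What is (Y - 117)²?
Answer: 13456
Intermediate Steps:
Y = 1
(Y - 117)² = (1 - 117)² = (-116)² = 13456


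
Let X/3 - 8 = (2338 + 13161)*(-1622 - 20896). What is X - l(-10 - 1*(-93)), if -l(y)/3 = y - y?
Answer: -1047019422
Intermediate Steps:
l(y) = 0 (l(y) = -3*(y - y) = -3*0 = 0)
X = -1047019422 (X = 24 + 3*((2338 + 13161)*(-1622 - 20896)) = 24 + 3*(15499*(-22518)) = 24 + 3*(-349006482) = 24 - 1047019446 = -1047019422)
X - l(-10 - 1*(-93)) = -1047019422 - 1*0 = -1047019422 + 0 = -1047019422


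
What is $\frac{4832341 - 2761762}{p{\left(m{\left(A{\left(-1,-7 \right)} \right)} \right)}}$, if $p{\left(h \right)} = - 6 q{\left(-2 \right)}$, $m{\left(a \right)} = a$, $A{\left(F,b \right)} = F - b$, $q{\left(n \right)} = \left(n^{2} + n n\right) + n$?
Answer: $- \frac{690193}{12} \approx -57516.0$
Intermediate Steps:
$q{\left(n \right)} = n + 2 n^{2}$ ($q{\left(n \right)} = \left(n^{2} + n^{2}\right) + n = 2 n^{2} + n = n + 2 n^{2}$)
$p{\left(h \right)} = -36$ ($p{\left(h \right)} = - 6 \left(- 2 \left(1 + 2 \left(-2\right)\right)\right) = - 6 \left(- 2 \left(1 - 4\right)\right) = - 6 \left(\left(-2\right) \left(-3\right)\right) = \left(-6\right) 6 = -36$)
$\frac{4832341 - 2761762}{p{\left(m{\left(A{\left(-1,-7 \right)} \right)} \right)}} = \frac{4832341 - 2761762}{-36} = 2070579 \left(- \frac{1}{36}\right) = - \frac{690193}{12}$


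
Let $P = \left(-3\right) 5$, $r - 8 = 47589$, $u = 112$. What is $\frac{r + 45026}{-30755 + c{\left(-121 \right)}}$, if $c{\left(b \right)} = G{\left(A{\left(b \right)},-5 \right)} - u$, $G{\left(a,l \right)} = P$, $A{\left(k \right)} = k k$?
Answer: $- \frac{92623}{30882} \approx -2.9993$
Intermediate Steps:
$A{\left(k \right)} = k^{2}$
$r = 47597$ ($r = 8 + 47589 = 47597$)
$P = -15$
$G{\left(a,l \right)} = -15$
$c{\left(b \right)} = -127$ ($c{\left(b \right)} = -15 - 112 = -127$)
$\frac{r + 45026}{-30755 + c{\left(-121 \right)}} = \frac{47597 + 45026}{-30755 - 127} = \frac{92623}{-30882} = 92623 \left(- \frac{1}{30882}\right) = - \frac{92623}{30882}$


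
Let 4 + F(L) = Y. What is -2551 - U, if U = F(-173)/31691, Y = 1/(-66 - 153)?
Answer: -17704778402/6940329 ≈ -2551.0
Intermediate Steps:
Y = -1/219 (Y = 1/(-219) = -1/219 ≈ -0.0045662)
F(L) = -877/219 (F(L) = -4 - 1/219 = -877/219)
U = -877/6940329 (U = -877/219/31691 = -877/219*1/31691 = -877/6940329 ≈ -0.00012636)
-2551 - U = -2551 - 1*(-877/6940329) = -2551 + 877/6940329 = -17704778402/6940329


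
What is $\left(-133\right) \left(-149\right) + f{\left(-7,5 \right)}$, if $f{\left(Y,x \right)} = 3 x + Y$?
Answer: $19825$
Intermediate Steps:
$f{\left(Y,x \right)} = Y + 3 x$
$\left(-133\right) \left(-149\right) + f{\left(-7,5 \right)} = \left(-133\right) \left(-149\right) + \left(-7 + 3 \cdot 5\right) = 19817 + \left(-7 + 15\right) = 19817 + 8 = 19825$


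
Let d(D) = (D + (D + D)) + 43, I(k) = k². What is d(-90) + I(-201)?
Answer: 40174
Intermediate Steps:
d(D) = 43 + 3*D (d(D) = (D + 2*D) + 43 = 3*D + 43 = 43 + 3*D)
d(-90) + I(-201) = (43 + 3*(-90)) + (-201)² = (43 - 270) + 40401 = -227 + 40401 = 40174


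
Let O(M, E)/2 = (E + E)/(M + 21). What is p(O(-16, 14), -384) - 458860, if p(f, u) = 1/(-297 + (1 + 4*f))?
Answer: -576328165/1256 ≈ -4.5886e+5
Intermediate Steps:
O(M, E) = 4*E/(21 + M) (O(M, E) = 2*((E + E)/(M + 21)) = 2*((2*E)/(21 + M)) = 2*(2*E/(21 + M)) = 4*E/(21 + M))
p(f, u) = 1/(-296 + 4*f)
p(O(-16, 14), -384) - 458860 = 1/(4*(-74 + 4*14/(21 - 16))) - 458860 = 1/(4*(-74 + 4*14/5)) - 458860 = 1/(4*(-74 + 4*14*(⅕))) - 458860 = 1/(4*(-74 + 56/5)) - 458860 = 1/(4*(-314/5)) - 458860 = (¼)*(-5/314) - 458860 = -5/1256 - 458860 = -576328165/1256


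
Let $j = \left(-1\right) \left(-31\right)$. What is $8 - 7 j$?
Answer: $-209$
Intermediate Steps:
$j = 31$
$8 - 7 j = 8 - 217 = -209$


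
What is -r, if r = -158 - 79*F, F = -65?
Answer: -4977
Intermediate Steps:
r = 4977 (r = -158 - 79*(-65) = -158 + 5135 = 4977)
-r = -1*4977 = -4977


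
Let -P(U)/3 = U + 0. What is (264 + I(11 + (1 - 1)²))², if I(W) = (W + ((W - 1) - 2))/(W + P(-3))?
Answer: 28079401/400 ≈ 70199.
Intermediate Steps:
P(U) = -3*U (P(U) = -3*(U + 0) = -3*U)
I(W) = (-3 + 2*W)/(9 + W) (I(W) = (W + ((W - 1) - 2))/(W - 3*(-3)) = (W + ((-1 + W) - 2))/(W + 9) = (W + (-3 + W))/(9 + W) = (-3 + 2*W)/(9 + W))
(264 + I(11 + (1 - 1)²))² = (264 + (-3 + 2*(11 + (1 - 1)²))/(9 + (11 + (1 - 1)²)))² = (264 + (-3 + 2*(11 + 0²))/(9 + (11 + 0²)))² = (264 + (-3 + 2*(11 + 0))/(9 + (11 + 0)))² = (264 + (-3 + 2*11)/(9 + 11))² = (264 + (-3 + 22)/20)² = (264 + (1/20)*19)² = (264 + 19/20)² = (5299/20)² = 28079401/400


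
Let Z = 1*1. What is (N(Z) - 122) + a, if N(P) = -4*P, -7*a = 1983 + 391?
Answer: -3256/7 ≈ -465.14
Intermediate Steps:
Z = 1
a = -2374/7 (a = -(1983 + 391)/7 = -⅐*2374 = -2374/7 ≈ -339.14)
(N(Z) - 122) + a = (-4*1 - 122) - 2374/7 = (-4 - 122) - 2374/7 = -126 - 2374/7 = -3256/7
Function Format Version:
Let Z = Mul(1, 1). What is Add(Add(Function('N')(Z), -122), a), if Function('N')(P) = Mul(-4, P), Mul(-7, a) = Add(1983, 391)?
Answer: Rational(-3256, 7) ≈ -465.14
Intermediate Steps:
Z = 1
a = Rational(-2374, 7) (a = Mul(Rational(-1, 7), Add(1983, 391)) = Mul(Rational(-1, 7), 2374) = Rational(-2374, 7) ≈ -339.14)
Add(Add(Function('N')(Z), -122), a) = Add(Add(Mul(-4, 1), -122), Rational(-2374, 7)) = Add(Add(-4, -122), Rational(-2374, 7)) = Add(-126, Rational(-2374, 7)) = Rational(-3256, 7)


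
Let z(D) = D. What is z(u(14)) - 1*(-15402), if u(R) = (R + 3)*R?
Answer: 15640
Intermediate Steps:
u(R) = R*(3 + R) (u(R) = (3 + R)*R = R*(3 + R))
z(u(14)) - 1*(-15402) = 14*(3 + 14) - 1*(-15402) = 14*17 + 15402 = 238 + 15402 = 15640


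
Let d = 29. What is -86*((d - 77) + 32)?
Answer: 1376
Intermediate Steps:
-86*((d - 77) + 32) = -86*((29 - 77) + 32) = -86*(-48 + 32) = -86*(-16) = 1376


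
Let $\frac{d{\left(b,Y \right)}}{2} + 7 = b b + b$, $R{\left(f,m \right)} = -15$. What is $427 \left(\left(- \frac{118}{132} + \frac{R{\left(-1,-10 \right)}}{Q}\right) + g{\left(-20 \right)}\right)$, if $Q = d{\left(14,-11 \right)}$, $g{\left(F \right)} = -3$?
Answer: $- \frac{1606313}{957} \approx -1678.5$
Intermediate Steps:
$d{\left(b,Y \right)} = -14 + 2 b + 2 b^{2}$ ($d{\left(b,Y \right)} = -14 + 2 \left(b b + b\right) = -14 + 2 \left(b^{2} + b\right) = -14 + 2 \left(b + b^{2}\right) = -14 + \left(2 b + 2 b^{2}\right) = -14 + 2 b + 2 b^{2}$)
$Q = 406$ ($Q = -14 + 2 \cdot 14 + 2 \cdot 14^{2} = -14 + 28 + 2 \cdot 196 = -14 + 28 + 392 = 406$)
$427 \left(\left(- \frac{118}{132} + \frac{R{\left(-1,-10 \right)}}{Q}\right) + g{\left(-20 \right)}\right) = 427 \left(\left(- \frac{118}{132} - \frac{15}{406}\right) - 3\right) = 427 \left(\left(\left(-118\right) \frac{1}{132} - \frac{15}{406}\right) - 3\right) = 427 \left(\left(- \frac{59}{66} - \frac{15}{406}\right) - 3\right) = 427 \left(- \frac{6236}{6699} - 3\right) = 427 \left(- \frac{26333}{6699}\right) = - \frac{1606313}{957}$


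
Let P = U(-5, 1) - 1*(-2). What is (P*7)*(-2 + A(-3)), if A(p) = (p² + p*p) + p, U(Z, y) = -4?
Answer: -182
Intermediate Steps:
A(p) = p + 2*p² (A(p) = (p² + p²) + p = 2*p² + p = p + 2*p²)
P = -2 (P = -4 - 1*(-2) = -4 + 2 = -2)
(P*7)*(-2 + A(-3)) = (-2*7)*(-2 - 3*(1 + 2*(-3))) = -14*(-2 - 3*(1 - 6)) = -14*(-2 - 3*(-5)) = -14*(-2 + 15) = -14*13 = -182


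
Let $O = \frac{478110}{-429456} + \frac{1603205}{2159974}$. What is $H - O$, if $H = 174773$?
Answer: $\frac{13510182486924331}{77301149512} \approx 1.7477 \cdot 10^{5}$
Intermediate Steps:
$O = - \frac{28683263555}{77301149512}$ ($O = 478110 \left(- \frac{1}{429456}\right) + 1603205 \cdot \frac{1}{2159974} = - \frac{79685}{71576} + \frac{1603205}{2159974} = - \frac{28683263555}{77301149512} \approx -0.37106$)
$H - O = 174773 - - \frac{28683263555}{77301149512} = 174773 + \frac{28683263555}{77301149512} = \frac{13510182486924331}{77301149512}$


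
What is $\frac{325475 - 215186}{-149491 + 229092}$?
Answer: $\frac{110289}{79601} \approx 1.3855$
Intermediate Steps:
$\frac{325475 - 215186}{-149491 + 229092} = \frac{325475 - 215186}{79601} = \left(325475 - 215186\right) \frac{1}{79601} = 110289 \cdot \frac{1}{79601} = \frac{110289}{79601}$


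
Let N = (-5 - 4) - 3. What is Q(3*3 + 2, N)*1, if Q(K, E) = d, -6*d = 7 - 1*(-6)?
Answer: -13/6 ≈ -2.1667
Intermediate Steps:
N = -12 (N = -9 - 3 = -12)
d = -13/6 (d = -(7 - 1*(-6))/6 = -(7 + 6)/6 = -1/6*13 = -13/6 ≈ -2.1667)
Q(K, E) = -13/6
Q(3*3 + 2, N)*1 = -13/6*1 = -13/6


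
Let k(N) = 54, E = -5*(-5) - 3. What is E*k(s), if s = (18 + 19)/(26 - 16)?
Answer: 1188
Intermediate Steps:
E = 22 (E = 25 - 3 = 22)
s = 37/10 ≈ 3.7000
E*k(s) = 22*54 = 1188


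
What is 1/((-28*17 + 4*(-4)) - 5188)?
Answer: -1/5680 ≈ -0.00017606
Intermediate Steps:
1/((-28*17 + 4*(-4)) - 5188) = 1/((-476 - 16) - 5188) = 1/(-492 - 5188) = 1/(-5680) = -1/5680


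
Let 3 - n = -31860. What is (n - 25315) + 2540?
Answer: 9088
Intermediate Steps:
n = 31863 (n = 3 - 1*(-31860) = 3 + 31860 = 31863)
(n - 25315) + 2540 = (31863 - 25315) + 2540 = 6548 + 2540 = 9088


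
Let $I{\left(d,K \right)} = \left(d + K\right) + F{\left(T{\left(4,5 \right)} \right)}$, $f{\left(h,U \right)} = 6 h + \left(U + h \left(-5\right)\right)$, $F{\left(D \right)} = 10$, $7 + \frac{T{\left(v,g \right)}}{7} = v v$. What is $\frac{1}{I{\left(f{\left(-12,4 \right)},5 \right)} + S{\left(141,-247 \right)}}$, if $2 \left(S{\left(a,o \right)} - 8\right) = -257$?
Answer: $- \frac{2}{227} \approx -0.0088106$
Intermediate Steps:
$T{\left(v,g \right)} = -49 + 7 v^{2}$ ($T{\left(v,g \right)} = -49 + 7 v v = -49 + 7 v^{2}$)
$f{\left(h,U \right)} = U + h$ ($f{\left(h,U \right)} = 6 h + \left(U - 5 h\right) = U + h$)
$S{\left(a,o \right)} = - \frac{241}{2}$ ($S{\left(a,o \right)} = 8 + \frac{1}{2} \left(-257\right) = 8 - \frac{257}{2} = - \frac{241}{2}$)
$I{\left(d,K \right)} = 10 + K + d$ ($I{\left(d,K \right)} = \left(d + K\right) + 10 = \left(K + d\right) + 10 = 10 + K + d$)
$\frac{1}{I{\left(f{\left(-12,4 \right)},5 \right)} + S{\left(141,-247 \right)}} = \frac{1}{\left(10 + 5 + \left(4 - 12\right)\right) - \frac{241}{2}} = \frac{1}{\left(10 + 5 - 8\right) - \frac{241}{2}} = \frac{1}{7 - \frac{241}{2}} = \frac{1}{- \frac{227}{2}} = - \frac{2}{227}$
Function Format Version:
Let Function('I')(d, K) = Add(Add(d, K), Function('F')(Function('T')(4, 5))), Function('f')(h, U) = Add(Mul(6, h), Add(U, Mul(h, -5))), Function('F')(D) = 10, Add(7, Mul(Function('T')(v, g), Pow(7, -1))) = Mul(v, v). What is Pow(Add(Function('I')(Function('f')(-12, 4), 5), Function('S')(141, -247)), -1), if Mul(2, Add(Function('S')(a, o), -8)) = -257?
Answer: Rational(-2, 227) ≈ -0.0088106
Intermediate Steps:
Function('T')(v, g) = Add(-49, Mul(7, Pow(v, 2))) (Function('T')(v, g) = Add(-49, Mul(7, Mul(v, v))) = Add(-49, Mul(7, Pow(v, 2))))
Function('f')(h, U) = Add(U, h) (Function('f')(h, U) = Add(Mul(6, h), Add(U, Mul(-5, h))) = Add(U, h))
Function('S')(a, o) = Rational(-241, 2) (Function('S')(a, o) = Add(8, Mul(Rational(1, 2), -257)) = Add(8, Rational(-257, 2)) = Rational(-241, 2))
Function('I')(d, K) = Add(10, K, d) (Function('I')(d, K) = Add(Add(d, K), 10) = Add(Add(K, d), 10) = Add(10, K, d))
Pow(Add(Function('I')(Function('f')(-12, 4), 5), Function('S')(141, -247)), -1) = Pow(Add(Add(10, 5, Add(4, -12)), Rational(-241, 2)), -1) = Pow(Add(Add(10, 5, -8), Rational(-241, 2)), -1) = Pow(Add(7, Rational(-241, 2)), -1) = Pow(Rational(-227, 2), -1) = Rational(-2, 227)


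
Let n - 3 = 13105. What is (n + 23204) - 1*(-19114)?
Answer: 55426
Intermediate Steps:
n = 13108 (n = 3 + 13105 = 13108)
(n + 23204) - 1*(-19114) = (13108 + 23204) - 1*(-19114) = 36312 + 19114 = 55426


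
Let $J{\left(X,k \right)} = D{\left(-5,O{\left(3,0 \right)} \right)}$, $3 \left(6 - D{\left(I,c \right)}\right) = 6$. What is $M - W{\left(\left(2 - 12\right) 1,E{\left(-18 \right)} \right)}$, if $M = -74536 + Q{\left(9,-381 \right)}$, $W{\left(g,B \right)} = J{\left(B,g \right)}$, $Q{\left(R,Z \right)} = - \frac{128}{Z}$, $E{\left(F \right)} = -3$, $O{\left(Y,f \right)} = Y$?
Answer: $- \frac{28399612}{381} \approx -74540.0$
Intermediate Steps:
$D{\left(I,c \right)} = 4$ ($D{\left(I,c \right)} = 6 - 2 = 4$)
$J{\left(X,k \right)} = 4$
$W{\left(g,B \right)} = 4$
$M = - \frac{28398088}{381}$ ($M = -74536 - \frac{128}{-381} = -74536 - - \frac{128}{381} = -74536 + \frac{128}{381} = - \frac{28398088}{381} \approx -74536.0$)
$M - W{\left(\left(2 - 12\right) 1,E{\left(-18 \right)} \right)} = - \frac{28398088}{381} - 4 = - \frac{28399612}{381}$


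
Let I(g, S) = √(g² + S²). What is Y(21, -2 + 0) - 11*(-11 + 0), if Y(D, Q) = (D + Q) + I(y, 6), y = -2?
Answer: 140 + 2*√10 ≈ 146.32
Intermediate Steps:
I(g, S) = √(S² + g²)
Y(D, Q) = D + Q + 2*√10 (Y(D, Q) = (D + Q) + √(6² + (-2)²) = (D + Q) + √(36 + 4) = (D + Q) + √40 = (D + Q) + 2*√10 = D + Q + 2*√10)
Y(21, -2 + 0) - 11*(-11 + 0) = (21 + (-2 + 0) + 2*√10) - 11*(-11 + 0) = (21 - 2 + 2*√10) - 11*(-11) = (19 + 2*√10) + 121 = 140 + 2*√10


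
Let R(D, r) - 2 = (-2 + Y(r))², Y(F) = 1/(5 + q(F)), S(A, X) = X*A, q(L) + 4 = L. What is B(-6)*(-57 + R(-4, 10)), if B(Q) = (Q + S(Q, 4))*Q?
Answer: -1118520/121 ≈ -9244.0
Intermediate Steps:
q(L) = -4 + L
S(A, X) = A*X
Y(F) = 1/(1 + F) (Y(F) = 1/(5 + (-4 + F)) = 1/(1 + F))
R(D, r) = 2 + (-2 + 1/(1 + r))²
B(Q) = 5*Q² (B(Q) = (Q + Q*4)*Q = (Q + 4*Q)*Q = (5*Q)*Q = 5*Q²)
B(-6)*(-57 + R(-4, 10)) = (5*(-6)²)*(-57 + (2 + (1 + 2*10)²/(1 + 10)²)) = (5*36)*(-57 + (2 + (1 + 20)²/11²)) = 180*(-57 + (2 + (1/121)*21²)) = 180*(-57 + (2 + (1/121)*441)) = 180*(-57 + (2 + 441/121)) = 180*(-57 + 683/121) = 180*(-6214/121) = -1118520/121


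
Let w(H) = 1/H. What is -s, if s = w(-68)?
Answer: 1/68 ≈ 0.014706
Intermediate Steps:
s = -1/68 (s = 1/(-68) = -1/68 ≈ -0.014706)
-s = -1*(-1/68) = 1/68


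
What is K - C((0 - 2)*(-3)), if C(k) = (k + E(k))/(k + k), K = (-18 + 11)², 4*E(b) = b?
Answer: 387/8 ≈ 48.375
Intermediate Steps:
E(b) = b/4
K = 49 (K = (-7)² = 49)
C(k) = 5/8 (C(k) = (k + k/4)/(k + k) = (5*k/4)/((2*k)) = (5*k/4)*(1/(2*k)) = 5/8)
K - C((0 - 2)*(-3)) = 49 - 1*5/8 = 49 - 5/8 = 387/8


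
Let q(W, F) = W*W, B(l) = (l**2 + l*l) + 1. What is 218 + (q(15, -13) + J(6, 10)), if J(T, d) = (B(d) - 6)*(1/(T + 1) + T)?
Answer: 11486/7 ≈ 1640.9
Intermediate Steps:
B(l) = 1 + 2*l**2 (B(l) = (l**2 + l**2) + 1 = 2*l**2 + 1 = 1 + 2*l**2)
J(T, d) = (-5 + 2*d**2)*(T + 1/(1 + T)) (J(T, d) = ((1 + 2*d**2) - 6)*(1/(T + 1) + T) = (-5 + 2*d**2)*(1/(1 + T) + T) = (-5 + 2*d**2)*(T + 1/(1 + T)))
q(W, F) = W**2
218 + (q(15, -13) + J(6, 10)) = 218 + (15**2 + (-5 - 5*6 - 5*6**2 + 2*10**2 + 2*6*10**2 + 2*6**2*10**2)/(1 + 6)) = 218 + (225 + (-5 - 30 - 5*36 + 2*100 + 2*6*100 + 2*36*100)/7) = 218 + (225 + (-5 - 30 - 180 + 200 + 1200 + 7200)/7) = 218 + (225 + (1/7)*8385) = 218 + (225 + 8385/7) = 218 + 9960/7 = 11486/7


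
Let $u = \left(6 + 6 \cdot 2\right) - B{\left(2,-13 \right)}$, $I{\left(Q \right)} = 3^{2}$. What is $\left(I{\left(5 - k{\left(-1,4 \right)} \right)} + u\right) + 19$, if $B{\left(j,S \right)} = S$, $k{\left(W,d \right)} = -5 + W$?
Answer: $59$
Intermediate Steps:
$I{\left(Q \right)} = 9$
$u = 31$ ($u = \left(6 + 6 \cdot 2\right) - -13 = \left(6 + 12\right) + 13 = 18 + 13 = 31$)
$\left(I{\left(5 - k{\left(-1,4 \right)} \right)} + u\right) + 19 = \left(9 + 31\right) + 19 = 40 + 19 = 59$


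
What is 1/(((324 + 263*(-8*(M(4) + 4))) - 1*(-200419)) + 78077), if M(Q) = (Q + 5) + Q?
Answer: 1/243052 ≈ 4.1143e-6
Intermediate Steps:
M(Q) = 5 + 2*Q (M(Q) = (5 + Q) + Q = 5 + 2*Q)
1/(((324 + 263*(-8*(M(4) + 4))) - 1*(-200419)) + 78077) = 1/(((324 + 263*(-8*((5 + 2*4) + 4))) - 1*(-200419)) + 78077) = 1/(((324 + 263*(-8*((5 + 8) + 4))) + 200419) + 78077) = 1/(((324 + 263*(-8*(13 + 4))) + 200419) + 78077) = 1/(((324 + 263*(-8*17)) + 200419) + 78077) = 1/(((324 + 263*(-136)) + 200419) + 78077) = 1/(((324 - 35768) + 200419) + 78077) = 1/((-35444 + 200419) + 78077) = 1/(164975 + 78077) = 1/243052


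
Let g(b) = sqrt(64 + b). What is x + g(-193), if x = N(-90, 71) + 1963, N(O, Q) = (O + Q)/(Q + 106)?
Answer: 347432/177 + I*sqrt(129) ≈ 1962.9 + 11.358*I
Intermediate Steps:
N(O, Q) = (O + Q)/(106 + Q)
x = 347432/177 (x = (-90 + 71)/(106 + 71) + 1963 = -19/177 + 1963 = 347432/177 ≈ 1962.9)
x + g(-193) = 347432/177 + sqrt(64 - 193) = 347432/177 + sqrt(-129) = 347432/177 + I*sqrt(129)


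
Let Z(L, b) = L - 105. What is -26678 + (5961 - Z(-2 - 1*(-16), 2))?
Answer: -20626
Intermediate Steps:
Z(L, b) = -105 + L
-26678 + (5961 - Z(-2 - 1*(-16), 2)) = -26678 + (5961 - (-105 + (-2 - 1*(-16)))) = -26678 + (5961 - (-105 + (-2 + 16))) = -26678 + (5961 - (-105 + 14)) = -26678 + (5961 - 1*(-91)) = -26678 + (5961 + 91) = -26678 + 6052 = -20626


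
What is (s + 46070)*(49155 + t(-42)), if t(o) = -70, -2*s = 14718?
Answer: 1900129435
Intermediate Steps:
s = -7359 (s = -½*14718 = -7359)
(s + 46070)*(49155 + t(-42)) = (-7359 + 46070)*(49155 - 70) = 38711*49085 = 1900129435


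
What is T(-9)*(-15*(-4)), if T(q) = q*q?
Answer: 4860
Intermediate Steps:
T(q) = q**2
T(-9)*(-15*(-4)) = (-9)**2*(-15*(-4)) = 81*60 = 4860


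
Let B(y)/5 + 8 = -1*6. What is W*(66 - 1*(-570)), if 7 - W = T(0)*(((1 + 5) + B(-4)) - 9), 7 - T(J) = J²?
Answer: 329448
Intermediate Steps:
B(y) = -70 (B(y) = -40 + 5*(-1*6) = -40 + 5*(-6) = -40 - 30 = -70)
T(J) = 7 - J²
W = 518 (W = 7 - (7 - 1*0²)*(((1 + 5) - 70) - 9) = 7 - (7 - 1*0)*((6 - 70) - 9) = 7 - (7 + 0)*(-64 - 9) = 7 - 7*(-73) = 7 - 1*(-511) = 7 + 511 = 518)
W*(66 - 1*(-570)) = 518*(66 - 1*(-570)) = 518*(66 + 570) = 518*636 = 329448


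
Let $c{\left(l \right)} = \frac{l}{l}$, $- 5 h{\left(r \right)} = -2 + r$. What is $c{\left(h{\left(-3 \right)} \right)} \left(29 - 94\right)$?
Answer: $-65$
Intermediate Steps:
$h{\left(r \right)} = \frac{2}{5} - \frac{r}{5}$ ($h{\left(r \right)} = - \frac{-2 + r}{5} = \frac{2}{5} - \frac{r}{5}$)
$c{\left(l \right)} = 1$
$c{\left(h{\left(-3 \right)} \right)} \left(29 - 94\right) = 1 \left(29 - 94\right) = 1 \left(-65\right) = -65$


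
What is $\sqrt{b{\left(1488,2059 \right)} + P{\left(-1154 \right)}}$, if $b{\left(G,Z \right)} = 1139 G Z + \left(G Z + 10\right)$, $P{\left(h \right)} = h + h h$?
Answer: $2 \sqrt{873513363} \approx 59111.0$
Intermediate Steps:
$P{\left(h \right)} = h + h^{2}$
$b{\left(G,Z \right)} = 10 + 1140 G Z$ ($b{\left(G,Z \right)} = 1139 G Z + \left(10 + G Z\right) = 10 + 1140 G Z$)
$\sqrt{b{\left(1488,2059 \right)} + P{\left(-1154 \right)}} = \sqrt{\left(10 + 1140 \cdot 1488 \cdot 2059\right) - 1154 \left(1 - 1154\right)} = \sqrt{\left(10 + 3492722880\right) - -1330562} = \sqrt{3492722890 + 1330562} = \sqrt{3494053452} = 2 \sqrt{873513363}$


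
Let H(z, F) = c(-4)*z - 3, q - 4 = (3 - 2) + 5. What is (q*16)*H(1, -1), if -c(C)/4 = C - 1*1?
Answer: 2720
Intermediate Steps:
c(C) = 4 - 4*C (c(C) = -4*(C - 1*1) = -4*(C - 1) = -4*(-1 + C) = 4 - 4*C)
q = 10 (q = 4 + ((3 - 2) + 5) = 4 + (1 + 5) = 4 + 6 = 10)
H(z, F) = -3 + 20*z (H(z, F) = (4 - 4*(-4))*z - 3 = (4 + 16)*z - 3 = 20*z - 3 = -3 + 20*z)
(q*16)*H(1, -1) = (10*16)*(-3 + 20*1) = 160*(-3 + 20) = 160*17 = 2720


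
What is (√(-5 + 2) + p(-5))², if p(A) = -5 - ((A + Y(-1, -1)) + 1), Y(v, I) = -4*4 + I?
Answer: (16 + I*√3)² ≈ 253.0 + 55.426*I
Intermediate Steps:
Y(v, I) = -16 + I
p(A) = 11 - A (p(A) = -5 - ((A + (-16 - 1)) + 1) = -5 - ((A - 17) + 1) = -5 - ((-17 + A) + 1) = -5 - (-16 + A) = -5 + (16 - A) = 11 - A)
(√(-5 + 2) + p(-5))² = (√(-5 + 2) + (11 - 1*(-5)))² = (√(-3) + (11 + 5))² = (I*√3 + 16)² = (16 + I*√3)²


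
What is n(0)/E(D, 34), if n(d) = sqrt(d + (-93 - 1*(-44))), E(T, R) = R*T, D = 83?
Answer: 7*I/2822 ≈ 0.0024805*I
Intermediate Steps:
n(d) = sqrt(-49 + d) (n(d) = sqrt(d + (-93 + 44)) = sqrt(d - 49) = sqrt(-49 + d))
n(0)/E(D, 34) = sqrt(-49 + 0)/((34*83)) = sqrt(-49)/2822 = (7*I)*(1/2822) = 7*I/2822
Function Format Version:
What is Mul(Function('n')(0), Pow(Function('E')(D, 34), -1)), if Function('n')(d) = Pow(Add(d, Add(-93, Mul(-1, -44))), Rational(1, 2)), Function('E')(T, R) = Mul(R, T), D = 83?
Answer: Mul(Rational(7, 2822), I) ≈ Mul(0.0024805, I)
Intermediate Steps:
Function('n')(d) = Pow(Add(-49, d), Rational(1, 2)) (Function('n')(d) = Pow(Add(d, Add(-93, 44)), Rational(1, 2)) = Pow(Add(d, -49), Rational(1, 2)) = Pow(Add(-49, d), Rational(1, 2)))
Mul(Function('n')(0), Pow(Function('E')(D, 34), -1)) = Mul(Pow(Add(-49, 0), Rational(1, 2)), Pow(Mul(34, 83), -1)) = Mul(Pow(-49, Rational(1, 2)), Pow(2822, -1)) = Mul(Mul(7, I), Rational(1, 2822)) = Mul(Rational(7, 2822), I)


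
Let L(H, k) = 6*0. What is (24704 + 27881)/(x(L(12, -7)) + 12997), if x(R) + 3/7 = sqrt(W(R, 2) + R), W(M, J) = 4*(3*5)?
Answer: 8371952680/2069157409 - 2576665*sqrt(15)/4138314818 ≈ 4.0437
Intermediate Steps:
L(H, k) = 0
W(M, J) = 60 (W(M, J) = 4*15 = 60)
x(R) = -3/7 + sqrt(60 + R)
(24704 + 27881)/(x(L(12, -7)) + 12997) = (24704 + 27881)/((-3/7 + sqrt(60 + 0)) + 12997) = 52585/((-3/7 + sqrt(60)) + 12997) = 52585/((-3/7 + 2*sqrt(15)) + 12997) = 52585/(90976/7 + 2*sqrt(15))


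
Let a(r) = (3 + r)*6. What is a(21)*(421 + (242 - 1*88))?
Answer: 82800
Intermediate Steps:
a(r) = 18 + 6*r
a(21)*(421 + (242 - 1*88)) = (18 + 6*21)*(421 + (242 - 1*88)) = (18 + 126)*(421 + (242 - 88)) = 144*(421 + 154) = 144*575 = 82800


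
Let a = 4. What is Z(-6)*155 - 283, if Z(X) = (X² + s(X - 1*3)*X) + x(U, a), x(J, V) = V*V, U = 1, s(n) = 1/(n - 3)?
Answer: 15709/2 ≈ 7854.5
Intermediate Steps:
s(n) = 1/(-3 + n)
x(J, V) = V²
Z(X) = 16 + X² + X/(-6 + X) (Z(X) = (X² + X/(-3 + (X - 1*3))) + 4² = (X² + X/(-3 + (X - 3))) + 16 = (X² + X/(-3 + (-3 + X))) + 16 = (X² + X/(-6 + X)) + 16 = 16 + X² + X/(-6 + X))
Z(-6)*155 - 283 = ((-6 + (-6 - 6)*(16 + (-6)²))/(-6 - 6))*155 - 283 = ((-6 - 12*(16 + 36))/(-12))*155 - 283 = -(-6 - 12*52)/12*155 - 283 = -(-6 - 624)/12*155 - 283 = -1/12*(-630)*155 - 283 = (105/2)*155 - 283 = 16275/2 - 283 = 15709/2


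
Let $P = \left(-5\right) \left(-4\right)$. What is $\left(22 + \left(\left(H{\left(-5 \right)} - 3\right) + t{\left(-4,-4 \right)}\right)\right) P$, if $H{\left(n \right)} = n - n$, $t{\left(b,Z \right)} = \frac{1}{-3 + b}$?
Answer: $\frac{2640}{7} \approx 377.14$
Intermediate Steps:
$H{\left(n \right)} = 0$
$P = 20$
$\left(22 + \left(\left(H{\left(-5 \right)} - 3\right) + t{\left(-4,-4 \right)}\right)\right) P = \left(22 + \left(\left(0 - 3\right) + \frac{1}{-3 - 4}\right)\right) 20 = \left(22 - \left(3 - \frac{1}{-7}\right)\right) 20 = \left(22 - \frac{22}{7}\right) 20 = \frac{132}{7} \cdot 20 = \frac{2640}{7}$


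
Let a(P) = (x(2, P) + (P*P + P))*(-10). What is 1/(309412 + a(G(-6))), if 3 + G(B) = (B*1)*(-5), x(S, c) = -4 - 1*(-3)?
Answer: 1/301862 ≈ 3.3128e-6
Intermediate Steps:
x(S, c) = -1 (x(S, c) = -4 + 3 = -1)
G(B) = -3 - 5*B (G(B) = -3 + (B*1)*(-5) = -3 + B*(-5) = -3 - 5*B)
a(P) = 10 - 10*P - 10*P² (a(P) = (-1 + (P*P + P))*(-10) = (-1 + (P² + P))*(-10) = (-1 + (P + P²))*(-10) = (-1 + P + P²)*(-10) = 10 - 10*P - 10*P²)
1/(309412 + a(G(-6))) = 1/(309412 + (10 - 10*(-3 - 5*(-6)) - 10*(-3 - 5*(-6))²)) = 1/(309412 + (10 - 10*(-3 + 30) - 10*(-3 + 30)²)) = 1/(309412 + (10 - 10*27 - 10*27²)) = 1/(309412 + (10 - 270 - 10*729)) = 1/(309412 + (10 - 270 - 7290)) = 1/(309412 - 7550) = 1/301862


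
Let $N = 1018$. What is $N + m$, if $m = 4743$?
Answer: $5761$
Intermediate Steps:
$N + m = 1018 + 4743 = 5761$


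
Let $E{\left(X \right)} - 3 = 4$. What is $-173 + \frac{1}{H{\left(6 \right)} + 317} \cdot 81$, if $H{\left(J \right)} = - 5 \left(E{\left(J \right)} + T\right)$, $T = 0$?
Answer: $- \frac{16235}{94} \approx -172.71$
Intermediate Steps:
$E{\left(X \right)} = 7$ ($E{\left(X \right)} = 3 + 4 = 7$)
$H{\left(J \right)} = -35$ ($H{\left(J \right)} = - 5 \left(7 + 0\right) = \left(-5\right) 7 = -35$)
$-173 + \frac{1}{H{\left(6 \right)} + 317} \cdot 81 = -173 + \frac{1}{-35 + 317} \cdot 81 = -173 + \frac{1}{282} \cdot 81 = -173 + \frac{27}{94} = - \frac{16235}{94}$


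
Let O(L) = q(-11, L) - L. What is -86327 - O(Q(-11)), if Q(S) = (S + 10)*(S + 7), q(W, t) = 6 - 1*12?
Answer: -86317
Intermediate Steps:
q(W, t) = -6 (q(W, t) = 6 - 12 = -6)
Q(S) = (7 + S)*(10 + S) (Q(S) = (10 + S)*(7 + S) = (7 + S)*(10 + S))
O(L) = -6 - L
-86327 - O(Q(-11)) = -86327 - (-6 - (70 + (-11)² + 17*(-11))) = -86327 - (-6 - (70 + 121 - 187)) = -86327 - (-6 - 1*4) = -86327 - (-6 - 4) = -86327 - 1*(-10) = -86327 + 10 = -86317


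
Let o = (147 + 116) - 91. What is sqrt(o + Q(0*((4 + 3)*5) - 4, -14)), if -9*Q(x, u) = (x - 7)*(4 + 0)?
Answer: 2*sqrt(398)/3 ≈ 13.300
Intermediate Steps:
Q(x, u) = 28/9 - 4*x/9 (Q(x, u) = -(x - 7)*(4 + 0)/9 = -(-7 + x)*4/9 = -(-28 + 4*x)/9 = 28/9 - 4*x/9)
o = 172 (o = 263 - 91 = 172)
sqrt(o + Q(0*((4 + 3)*5) - 4, -14)) = sqrt(172 + (28/9 - 4*(0*((4 + 3)*5) - 4)/9)) = sqrt(172 + (28/9 - 4*(0*(7*5) - 4)/9)) = sqrt(172 + (28/9 - 4*(0*35 - 4)/9)) = sqrt(172 + (28/9 - 4*(0 - 4)/9)) = sqrt(172 + (28/9 - 4/9*(-4))) = sqrt(172 + (28/9 + 16/9)) = sqrt(172 + 44/9) = sqrt(1592/9) = 2*sqrt(398)/3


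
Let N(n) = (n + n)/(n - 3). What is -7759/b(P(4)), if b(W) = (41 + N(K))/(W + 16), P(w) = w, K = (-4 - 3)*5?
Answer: -1474210/407 ≈ -3622.1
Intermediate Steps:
K = -35 (K = -7*5 = -35)
N(n) = 2*n/(-3 + n) (N(n) = (2*n)/(-3 + n) = 2*n/(-3 + n))
b(W) = 814/(19*(16 + W)) (b(W) = (41 + 2*(-35)/(-3 - 35))/(W + 16) = (41 + 2*(-35)/(-38))/(16 + W) = (41 + 2*(-35)*(-1/38))/(16 + W) = (41 + 35/19)/(16 + W) = 814/(19*(16 + W)))
-7759/b(P(4)) = -7759/(814/(19*(16 + 4))) = -7759/((814/19)/20) = -7759/((814/19)*(1/20)) = -7759/407/190 = -7759*190/407 = -1474210/407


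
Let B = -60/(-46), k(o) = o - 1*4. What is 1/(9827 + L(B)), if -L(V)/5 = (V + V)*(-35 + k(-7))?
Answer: 1/10427 ≈ 9.5905e-5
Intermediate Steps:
k(o) = -4 + o (k(o) = o - 4 = -4 + o)
B = 30/23 (B = -60*(-1/46) = 30/23 ≈ 1.3043)
L(V) = 460*V (L(V) = -5*(V + V)*(-35 + (-4 - 7)) = -5*2*V*(-35 - 11) = -5*2*V*(-46) = -(-460)*V = 460*V)
1/(9827 + L(B)) = 1/(9827 + 460*(30/23)) = 1/(9827 + 600) = 1/10427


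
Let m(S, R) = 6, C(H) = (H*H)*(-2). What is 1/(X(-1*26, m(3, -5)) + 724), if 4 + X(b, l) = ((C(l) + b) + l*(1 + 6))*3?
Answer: 1/552 ≈ 0.0018116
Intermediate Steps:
C(H) = -2*H**2 (C(H) = H**2*(-2) = -2*H**2)
X(b, l) = -4 - 6*l**2 + 3*b + 21*l (X(b, l) = -4 + ((-2*l**2 + b) + l*(1 + 6))*3 = -4 + ((b - 2*l**2) + l*7)*3 = -4 + ((b - 2*l**2) + 7*l)*3 = -4 + (b - 2*l**2 + 7*l)*3 = -4 + (-6*l**2 + 3*b + 21*l) = -4 - 6*l**2 + 3*b + 21*l)
1/(X(-1*26, m(3, -5)) + 724) = 1/((-4 - 6*6**2 + 3*(-1*26) + 21*6) + 724) = 1/((-4 - 6*36 + 3*(-26) + 126) + 724) = 1/((-4 - 216 - 78 + 126) + 724) = 1/(-172 + 724) = 1/552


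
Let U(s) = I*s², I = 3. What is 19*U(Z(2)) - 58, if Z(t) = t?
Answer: 170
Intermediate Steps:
U(s) = 3*s²
19*U(Z(2)) - 58 = 19*(3*2²) - 58 = 19*(3*4) - 58 = 19*12 - 58 = 228 - 58 = 170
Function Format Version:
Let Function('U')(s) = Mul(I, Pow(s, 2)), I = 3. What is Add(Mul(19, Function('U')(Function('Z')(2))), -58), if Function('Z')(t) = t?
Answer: 170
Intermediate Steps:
Function('U')(s) = Mul(3, Pow(s, 2))
Add(Mul(19, Function('U')(Function('Z')(2))), -58) = Add(Mul(19, Mul(3, Pow(2, 2))), -58) = Add(Mul(19, Mul(3, 4)), -58) = Add(Mul(19, 12), -58) = Add(228, -58) = 170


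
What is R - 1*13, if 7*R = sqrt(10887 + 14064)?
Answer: -13 + sqrt(24951)/7 ≈ 9.5656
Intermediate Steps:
R = sqrt(24951)/7 (R = sqrt(10887 + 14064)/7 = sqrt(24951)/7 ≈ 22.566)
R - 1*13 = sqrt(24951)/7 - 1*13 = sqrt(24951)/7 - 13 = -13 + sqrt(24951)/7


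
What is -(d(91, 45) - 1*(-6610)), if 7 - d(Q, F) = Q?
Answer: -6526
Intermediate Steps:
d(Q, F) = 7 - Q
-(d(91, 45) - 1*(-6610)) = -((7 - 1*91) - 1*(-6610)) = -((7 - 91) + 6610) = -(-84 + 6610) = -1*6526 = -6526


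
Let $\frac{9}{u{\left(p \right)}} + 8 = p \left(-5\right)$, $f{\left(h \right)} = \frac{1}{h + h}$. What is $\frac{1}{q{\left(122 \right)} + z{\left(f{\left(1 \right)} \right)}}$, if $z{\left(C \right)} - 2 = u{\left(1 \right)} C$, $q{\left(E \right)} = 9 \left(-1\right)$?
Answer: $- \frac{26}{191} \approx -0.13613$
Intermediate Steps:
$f{\left(h \right)} = \frac{1}{2 h}$
$q{\left(E \right)} = -9$
$u{\left(p \right)} = \frac{9}{-8 - 5 p}$ ($u{\left(p \right)} = \frac{9}{-8 + p \left(-5\right)} = \frac{9}{-8 - 5 p}$)
$z{\left(C \right)} = 2 - \frac{9 C}{13}$ ($z{\left(C \right)} = 2 + - \frac{9}{8 + 5 \cdot 1} C = 2 + - \frac{9}{8 + 5} C = 2 + - \frac{9}{13} C = 2 + \left(-9\right) \frac{1}{13} C = 2 - \frac{9 C}{13}$)
$\frac{1}{q{\left(122 \right)} + z{\left(f{\left(1 \right)} \right)}} = \frac{1}{-9 + \left(2 - \frac{9 \frac{1}{2 \cdot 1}}{13}\right)} = \frac{1}{-9 + \left(2 - \frac{9 \cdot \frac{1}{2} \cdot 1}{13}\right)} = \frac{1}{-9 + \left(2 - \frac{9}{26}\right)} = \frac{1}{-9 + \frac{43}{26}} = \frac{1}{- \frac{191}{26}} = - \frac{26}{191}$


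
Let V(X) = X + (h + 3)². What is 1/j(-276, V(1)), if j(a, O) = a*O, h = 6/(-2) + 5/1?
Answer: -1/7176 ≈ -0.00013935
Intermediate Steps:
h = 2 (h = 6*(-½) + 5*1 = -3 + 5 = 2)
V(X) = 25 + X (V(X) = X + (2 + 3)² = X + 5² = X + 25 = 25 + X)
j(a, O) = O*a
1/j(-276, V(1)) = 1/((25 + 1)*(-276)) = 1/(26*(-276)) = 1/(-7176) = -1/7176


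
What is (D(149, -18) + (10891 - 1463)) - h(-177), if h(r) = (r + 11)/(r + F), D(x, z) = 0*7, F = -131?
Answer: 1451829/154 ≈ 9427.5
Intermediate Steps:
D(x, z) = 0
h(r) = (11 + r)/(-131 + r) (h(r) = (r + 11)/(r - 131) = (11 + r)/(-131 + r))
(D(149, -18) + (10891 - 1463)) - h(-177) = (0 + (10891 - 1463)) - (11 - 177)/(-131 - 177) = (0 + 9428) - (-166)/(-308) = 9428 - (-1)*(-166)/308 = 9428 - 1*83/154 = 9428 - 83/154 = 1451829/154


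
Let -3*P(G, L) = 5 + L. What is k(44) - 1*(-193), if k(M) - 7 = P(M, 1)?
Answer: 198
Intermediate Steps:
P(G, L) = -5/3 - L/3 (P(G, L) = -(5 + L)/3 = -5/3 - L/3)
k(M) = 5 (k(M) = 7 + (-5/3 - 1/3*1) = 7 + (-5/3 - 1/3) = 7 - 2 = 5)
k(44) - 1*(-193) = 5 - 1*(-193) = 5 + 193 = 198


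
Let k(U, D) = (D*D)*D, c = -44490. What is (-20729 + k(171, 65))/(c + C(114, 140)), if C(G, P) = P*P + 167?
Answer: -84632/8241 ≈ -10.270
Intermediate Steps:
C(G, P) = 167 + P² (C(G, P) = P² + 167 = 167 + P²)
k(U, D) = D³ (k(U, D) = D²*D = D³)
(-20729 + k(171, 65))/(c + C(114, 140)) = (-20729 + 65³)/(-44490 + (167 + 140²)) = (-20729 + 274625)/(-44490 + (167 + 19600)) = 253896/(-44490 + 19767) = 253896/(-24723) = 253896*(-1/24723) = -84632/8241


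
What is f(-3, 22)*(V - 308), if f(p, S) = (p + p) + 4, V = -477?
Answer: 1570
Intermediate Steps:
f(p, S) = 4 + 2*p (f(p, S) = 2*p + 4 = 4 + 2*p)
f(-3, 22)*(V - 308) = (4 + 2*(-3))*(-477 - 308) = (4 - 6)*(-785) = -2*(-785) = 1570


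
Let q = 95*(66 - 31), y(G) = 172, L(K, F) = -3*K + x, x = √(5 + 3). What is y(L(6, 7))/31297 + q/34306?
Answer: 6468421/63157346 ≈ 0.10242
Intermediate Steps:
x = 2*√2 (x = √8 = 2*√2 ≈ 2.8284)
L(K, F) = -3*K + 2*√2
q = 3325 (q = 95*35 = 3325)
y(L(6, 7))/31297 + q/34306 = 172/31297 + 3325/34306 = 6468421/63157346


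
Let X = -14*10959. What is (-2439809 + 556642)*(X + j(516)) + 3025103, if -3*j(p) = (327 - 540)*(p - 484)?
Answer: 284651249821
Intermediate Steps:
X = -153426
j(p) = -34364 + 71*p (j(p) = -(327 - 540)*(p - 484)/3 = -(-71)*(-484 + p) = -(103092 - 213*p)/3 = -34364 + 71*p)
(-2439809 + 556642)*(X + j(516)) + 3025103 = (-2439809 + 556642)*(-153426 + (-34364 + 71*516)) + 3025103 = -1883167*(-153426 + (-34364 + 36636)) + 3025103 = -1883167*(-153426 + 2272) + 3025103 = -1883167*(-151154) + 3025103 = 284648224718 + 3025103 = 284651249821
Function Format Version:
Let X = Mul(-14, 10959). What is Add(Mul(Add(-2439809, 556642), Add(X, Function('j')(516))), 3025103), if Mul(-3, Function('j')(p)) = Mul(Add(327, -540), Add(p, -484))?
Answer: 284651249821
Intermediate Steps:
X = -153426
Function('j')(p) = Add(-34364, Mul(71, p)) (Function('j')(p) = Mul(Rational(-1, 3), Mul(Add(327, -540), Add(p, -484))) = Mul(Rational(-1, 3), Mul(-213, Add(-484, p))) = Mul(Rational(-1, 3), Add(103092, Mul(-213, p))) = Add(-34364, Mul(71, p)))
Add(Mul(Add(-2439809, 556642), Add(X, Function('j')(516))), 3025103) = Add(Mul(Add(-2439809, 556642), Add(-153426, Add(-34364, Mul(71, 516)))), 3025103) = Add(Mul(-1883167, Add(-153426, Add(-34364, 36636))), 3025103) = Add(Mul(-1883167, Add(-153426, 2272)), 3025103) = Add(Mul(-1883167, -151154), 3025103) = Add(284648224718, 3025103) = 284651249821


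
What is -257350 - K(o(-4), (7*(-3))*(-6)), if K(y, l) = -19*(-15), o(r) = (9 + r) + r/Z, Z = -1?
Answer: -257635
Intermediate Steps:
o(r) = 9 (o(r) = (9 + r) + r/(-1) = (9 + r) + r*(-1) = (9 + r) - r = 9)
K(y, l) = 285
-257350 - K(o(-4), (7*(-3))*(-6)) = -257350 - 1*285 = -257350 - 285 = -257635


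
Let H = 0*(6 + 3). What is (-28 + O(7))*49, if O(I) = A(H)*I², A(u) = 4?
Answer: 8232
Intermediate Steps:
H = 0 (H = 0*9 = 0)
O(I) = 4*I²
(-28 + O(7))*49 = (-28 + 4*7²)*49 = (-28 + 4*49)*49 = (-28 + 196)*49 = 168*49 = 8232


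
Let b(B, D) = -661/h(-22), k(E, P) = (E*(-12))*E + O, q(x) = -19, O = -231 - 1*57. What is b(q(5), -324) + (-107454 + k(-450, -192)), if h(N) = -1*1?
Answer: -2537081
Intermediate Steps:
O = -288 (O = -231 - 57 = -288)
h(N) = -1
k(E, P) = -288 - 12*E² (k(E, P) = (E*(-12))*E - 288 = (-12*E)*E - 288 = -12*E² - 288 = -288 - 12*E²)
b(B, D) = 661 (b(B, D) = -661/(-1) = -661*(-1) = 661)
b(q(5), -324) + (-107454 + k(-450, -192)) = 661 + (-107454 + (-288 - 12*(-450)²)) = 661 + (-107454 + (-288 - 12*202500)) = 661 + (-107454 + (-288 - 2430000)) = 661 + (-107454 - 2430288) = 661 - 2537742 = -2537081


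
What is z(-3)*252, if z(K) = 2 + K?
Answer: -252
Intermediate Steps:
z(-3)*252 = (2 - 3)*252 = -1*252 = -252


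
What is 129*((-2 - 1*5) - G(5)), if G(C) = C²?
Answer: -4128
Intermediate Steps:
129*((-2 - 1*5) - G(5)) = 129*((-2 - 1*5) - 1*5²) = 129*((-2 - 5) - 1*25) = 129*(-7 - 25) = 129*(-32) = -4128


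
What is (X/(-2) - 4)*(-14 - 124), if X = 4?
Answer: 828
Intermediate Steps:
(X/(-2) - 4)*(-14 - 124) = (4/(-2) - 4)*(-14 - 124) = (-1/2*4 - 4)*(-138) = (-2 - 4)*(-138) = -6*(-138) = 828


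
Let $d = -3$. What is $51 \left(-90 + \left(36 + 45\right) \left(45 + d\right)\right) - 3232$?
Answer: $165680$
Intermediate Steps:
$51 \left(-90 + \left(36 + 45\right) \left(45 + d\right)\right) - 3232 = 51 \left(-90 + \left(36 + 45\right) \left(45 - 3\right)\right) - 3232 = 51 \left(-90 + 81 \cdot 42\right) + \left(-22961 + 19729\right) = 51 \left(-90 + 3402\right) - 3232 = 51 \cdot 3312 - 3232 = 168912 - 3232 = 165680$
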